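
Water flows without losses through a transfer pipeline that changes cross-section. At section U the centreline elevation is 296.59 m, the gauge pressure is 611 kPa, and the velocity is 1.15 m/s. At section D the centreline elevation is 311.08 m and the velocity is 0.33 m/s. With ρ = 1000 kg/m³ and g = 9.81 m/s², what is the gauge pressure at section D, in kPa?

P₂ ≈ 469 kPa

Pressure head at U: ψ₁ = P₁/(ρg) = 611×1000 / (1000 × 9.81) = 62.28 m.
Velocity heads: v₁²/2g = 1.15²/19.62 = 0.067 m; v₂²/2g = 0.33²/19.62 = 0.006 m.
Total head H = z₁ + ψ₁ + v₁²/2g = 296.59 + 62.28 + 0.067 = 358.94 m.
ψ₂ = H − z₂ − v₂²/2g = 358.94 − 311.08 − 0.006 = 47.85 m.
P₂ = ρgψ₂ = 1000 × 9.81 × 47.85 ≈ 469 kPa.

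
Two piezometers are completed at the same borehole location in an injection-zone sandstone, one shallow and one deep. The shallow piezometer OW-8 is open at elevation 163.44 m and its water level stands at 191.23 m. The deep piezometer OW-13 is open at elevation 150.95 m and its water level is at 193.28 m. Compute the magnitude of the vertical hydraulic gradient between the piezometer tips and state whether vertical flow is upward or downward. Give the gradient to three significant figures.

|i_v| ≈ 0.164; vertical flow is upward

Total head at OW-8: h = 191.23 m (water level in the standpipe).
Total head at OW-13: h = 193.28 m.
Δh = h(OW-8) − h(OW-13) = 191.23 − 193.28 = -2.05 m.
Vertical separation Δz = 163.44 − 150.95 = 12.49 m.
|i_v| = |Δh| / Δz = 2.05 / 12.49 = 0.164.
Head is higher in the deep piezometer, so vertical flow is upward (discharge condition).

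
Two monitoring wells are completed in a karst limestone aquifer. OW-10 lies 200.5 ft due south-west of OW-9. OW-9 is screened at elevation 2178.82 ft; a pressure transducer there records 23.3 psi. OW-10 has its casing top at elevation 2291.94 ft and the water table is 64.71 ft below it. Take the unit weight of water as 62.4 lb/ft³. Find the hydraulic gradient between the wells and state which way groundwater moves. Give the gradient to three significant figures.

i ≈ 0.0267; groundwater flows toward the south-west

Pressure head at OW-9: ψ = 144·P/γ = 144 × 23.3 / 62.4 = 53.77 ft.
Total head at OW-9: h = z + ψ = 2178.82 + 53.77 = 2232.59 ft.
Total head at OW-10: h = 2291.94 − 64.71 = 2227.23 ft.
Head difference: h(OW-9) − h(OW-10) = 2232.59 − 2227.23 = 5.36 ft.
Hydraulic gradient: i = |Δh| / L = 5.36 / 200.5 = 0.0267.
Flow is from higher to lower head: from OW-9 toward OW-10, i.e. toward the south-west.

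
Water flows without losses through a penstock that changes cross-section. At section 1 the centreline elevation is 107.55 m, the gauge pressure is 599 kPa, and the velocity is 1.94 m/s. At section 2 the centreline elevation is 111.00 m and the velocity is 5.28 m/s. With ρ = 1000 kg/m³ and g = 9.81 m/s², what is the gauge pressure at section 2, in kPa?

Pressure head at 1: ψ₁ = P₁/(ρg) = 599×1000 / (1000 × 9.81) = 61.06 m.
Velocity heads: v₁²/2g = 1.94²/19.62 = 0.192 m; v₂²/2g = 5.28²/19.62 = 1.421 m.
Total head H = z₁ + ψ₁ + v₁²/2g = 107.55 + 61.06 + 0.192 = 168.80 m.
ψ₂ = H − z₂ − v₂²/2g = 168.80 − 111.00 − 1.421 = 56.38 m.
P₂ = ρgψ₂ = 1000 × 9.81 × 56.38 ≈ 553 kPa.

P₂ ≈ 553 kPa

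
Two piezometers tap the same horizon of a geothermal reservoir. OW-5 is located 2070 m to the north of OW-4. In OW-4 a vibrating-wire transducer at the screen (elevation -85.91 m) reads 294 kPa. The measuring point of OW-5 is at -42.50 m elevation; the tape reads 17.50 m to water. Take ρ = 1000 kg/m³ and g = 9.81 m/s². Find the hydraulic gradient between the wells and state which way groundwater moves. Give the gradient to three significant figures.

i ≈ 0.00196; groundwater flows toward the north

Pressure head at OW-4: ψ = P/(ρg) = 294×1000 / (1000 × 9.81) = 29.97 m.
Total head at OW-4: h = z + ψ = -85.91 + 29.97 = -55.94 m.
Total head at OW-5: h = -42.50 − 17.50 = -60.00 m.
Head difference: h(OW-4) − h(OW-5) = -55.94 − (-60.00) = 4.06 m.
Hydraulic gradient: i = |Δh| / L = 4.06 / 2070 = 0.00196.
Flow is from higher to lower head: from OW-4 toward OW-5, i.e. toward the north.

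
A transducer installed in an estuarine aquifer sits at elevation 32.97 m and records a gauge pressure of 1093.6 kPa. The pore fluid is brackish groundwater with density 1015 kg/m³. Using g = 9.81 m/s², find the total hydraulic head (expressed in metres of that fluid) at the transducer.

h ≈ 142.80 m

ψ = P/(ρg) = 1093.6×1000 / (1015 × 9.81) = 109.83 m.
h = z + ψ = 32.97 + 109.83 = 142.80 m.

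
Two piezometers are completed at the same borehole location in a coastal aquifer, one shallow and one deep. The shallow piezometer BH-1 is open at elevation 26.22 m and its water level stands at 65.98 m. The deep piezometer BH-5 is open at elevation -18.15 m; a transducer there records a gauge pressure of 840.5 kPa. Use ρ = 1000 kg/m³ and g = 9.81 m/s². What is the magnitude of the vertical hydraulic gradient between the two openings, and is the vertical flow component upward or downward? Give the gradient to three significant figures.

Total head at BH-1: h = 65.98 m (water level in the standpipe).
Pressure head at BH-5: ψ = P/(ρg) = 840.5×1000 / (1000 × 9.81) = 85.68 m.
Total head at BH-5: h = z + ψ = -18.15 + 85.68 = 67.53 m.
Δh = h(BH-1) − h(BH-5) = 65.98 − 67.53 = -1.55 m.
Vertical separation Δz = 26.22 − (-18.15) = 44.37 m.
|i_v| = |Δh| / Δz = 1.55 / 44.37 = 0.0349.
Head is higher in the deep piezometer, so vertical flow is upward (discharge condition).

|i_v| ≈ 0.0349; vertical flow is upward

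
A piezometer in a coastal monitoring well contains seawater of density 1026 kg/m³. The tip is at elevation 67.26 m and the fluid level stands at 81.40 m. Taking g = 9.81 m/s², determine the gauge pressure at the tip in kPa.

Pressure head ψ = h − z = 81.40 − 67.26 = 14.14 m.
P = ρgψ = 1026 × 9.81 × 14.14 = 142320 Pa ≈ 142 kPa.

P ≈ 142 kPa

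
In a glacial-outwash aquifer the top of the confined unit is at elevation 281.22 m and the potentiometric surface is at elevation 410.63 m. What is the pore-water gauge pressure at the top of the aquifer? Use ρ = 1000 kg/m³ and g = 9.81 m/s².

P ≈ 1270 kPa

Pressure head at the aquifer top: ψ = h − z = 410.63 − 281.22 = 129.41 m.
P = ρgψ = 1000 × 9.81 × 129.41 = 1269512 Pa ≈ 1270 kPa.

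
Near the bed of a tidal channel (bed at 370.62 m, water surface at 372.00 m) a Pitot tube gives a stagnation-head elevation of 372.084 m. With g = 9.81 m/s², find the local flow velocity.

v ≈ 1.28 m/s

Near the bed, under hydrostatic conditions, the piezometric head (z + ψ) equals the free-surface elevation, 372.00 m.
Velocity head = total − piezometric = 372.084 − 372.00 = 0.084 m.
v = √(2g·h_v) = √(2 × 9.81 × 0.084) = 1.28 m/s.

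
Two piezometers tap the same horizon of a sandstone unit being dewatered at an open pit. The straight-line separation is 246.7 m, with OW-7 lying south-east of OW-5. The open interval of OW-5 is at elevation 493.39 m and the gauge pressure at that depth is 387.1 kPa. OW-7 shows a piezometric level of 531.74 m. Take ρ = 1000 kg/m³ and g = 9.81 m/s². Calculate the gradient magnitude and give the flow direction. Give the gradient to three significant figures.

Pressure head at OW-5: ψ = P/(ρg) = 387.1×1000 / (1000 × 9.81) = 39.46 m.
Total head at OW-5: h = z + ψ = 493.39 + 39.46 = 532.85 m.
Total head at OW-7: h = 531.74 m (water level in the piezometer is the total head).
Head difference: h(OW-5) − h(OW-7) = 532.85 − 531.74 = 1.11 m.
Hydraulic gradient: i = |Δh| / L = 1.11 / 246.7 = 0.00450.
Flow is from higher to lower head: from OW-5 toward OW-7, i.e. toward the south-east.

i ≈ 0.00450; groundwater flows toward the south-east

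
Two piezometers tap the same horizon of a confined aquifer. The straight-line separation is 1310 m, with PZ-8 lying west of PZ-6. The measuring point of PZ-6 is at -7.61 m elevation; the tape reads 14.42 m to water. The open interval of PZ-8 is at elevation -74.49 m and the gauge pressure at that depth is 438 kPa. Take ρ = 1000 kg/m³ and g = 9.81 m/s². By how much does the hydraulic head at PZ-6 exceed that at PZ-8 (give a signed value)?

Δh ≈ 7.81 m

Total head at PZ-6: h = -7.61 − 14.42 = -22.03 m.
Pressure head at PZ-8: ψ = P/(ρg) = 438×1000 / (1000 × 9.81) = 44.65 m.
Total head at PZ-8: h = z + ψ = -74.49 + 44.65 = -29.84 m.
Head difference: h(PZ-6) − h(PZ-8) = -22.03 − (-29.84) = 7.81 m.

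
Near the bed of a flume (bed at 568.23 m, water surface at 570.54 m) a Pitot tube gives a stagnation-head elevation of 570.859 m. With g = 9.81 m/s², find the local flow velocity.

v ≈ 2.50 m/s

Near the bed, under hydrostatic conditions, the piezometric head (z + ψ) equals the free-surface elevation, 570.54 m.
Velocity head = total − piezometric = 570.859 − 570.54 = 0.319 m.
v = √(2g·h_v) = √(2 × 9.81 × 0.319) = 2.50 m/s.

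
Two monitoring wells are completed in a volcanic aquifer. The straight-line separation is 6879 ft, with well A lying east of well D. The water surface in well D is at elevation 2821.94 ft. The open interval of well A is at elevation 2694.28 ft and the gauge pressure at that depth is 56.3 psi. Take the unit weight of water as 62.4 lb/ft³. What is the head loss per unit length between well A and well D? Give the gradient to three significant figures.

Total head at well D: h = 2821.94 ft (water level in the piezometer is the total head).
Pressure head at well A: ψ = 144·P/γ = 144 × 56.3 / 62.4 = 129.92 ft.
Total head at well A: h = z + ψ = 2694.28 + 129.92 = 2824.20 ft.
Head difference: h(well D) − h(well A) = 2821.94 − 2824.20 = -2.26 ft.
Hydraulic gradient: i = |Δh| / L = 2.26 / 6879 = 0.000329.

i ≈ 0.000329 ft/ft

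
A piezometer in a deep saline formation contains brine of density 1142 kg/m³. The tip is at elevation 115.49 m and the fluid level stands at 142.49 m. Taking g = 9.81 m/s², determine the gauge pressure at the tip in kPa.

Pressure head ψ = h − z = 142.49 − 115.49 = 27.00 m.
P = ρgψ = 1142 × 9.81 × 27.00 = 302482 Pa ≈ 302 kPa.

P ≈ 302 kPa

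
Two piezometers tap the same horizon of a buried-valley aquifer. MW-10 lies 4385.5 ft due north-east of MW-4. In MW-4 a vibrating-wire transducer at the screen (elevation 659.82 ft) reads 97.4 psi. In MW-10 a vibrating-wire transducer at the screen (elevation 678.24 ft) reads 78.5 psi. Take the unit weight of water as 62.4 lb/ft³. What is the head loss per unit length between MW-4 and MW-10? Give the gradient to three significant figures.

Pressure head at MW-4: ψ = 144·P/γ = 144 × 97.4 / 62.4 = 224.77 ft.
Total head at MW-4: h = z + ψ = 659.82 + 224.77 = 884.59 ft.
Pressure head at MW-10: ψ = 144·P/γ = 144 × 78.5 / 62.4 = 181.15 ft.
Total head at MW-10: h = z + ψ = 678.24 + 181.15 = 859.39 ft.
Head difference: h(MW-4) − h(MW-10) = 884.59 − 859.39 = 25.20 ft.
Hydraulic gradient: i = |Δh| / L = 25.20 / 4385.5 = 0.00575.

i ≈ 0.00575 ft/ft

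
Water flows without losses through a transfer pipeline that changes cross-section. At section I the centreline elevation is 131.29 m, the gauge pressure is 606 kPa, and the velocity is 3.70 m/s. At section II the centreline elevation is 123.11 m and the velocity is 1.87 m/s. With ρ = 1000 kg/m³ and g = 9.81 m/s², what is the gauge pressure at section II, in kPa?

P₂ ≈ 691 kPa

Pressure head at I: ψ₁ = P₁/(ρg) = 606×1000 / (1000 × 9.81) = 61.77 m.
Velocity heads: v₁²/2g = 3.70²/19.62 = 0.698 m; v₂²/2g = 1.87²/19.62 = 0.178 m.
Total head H = z₁ + ψ₁ + v₁²/2g = 131.29 + 61.77 + 0.698 = 193.76 m.
ψ₂ = H − z₂ − v₂²/2g = 193.76 − 123.11 − 0.178 = 70.47 m.
P₂ = ρgψ₂ = 1000 × 9.81 × 70.47 ≈ 691 kPa.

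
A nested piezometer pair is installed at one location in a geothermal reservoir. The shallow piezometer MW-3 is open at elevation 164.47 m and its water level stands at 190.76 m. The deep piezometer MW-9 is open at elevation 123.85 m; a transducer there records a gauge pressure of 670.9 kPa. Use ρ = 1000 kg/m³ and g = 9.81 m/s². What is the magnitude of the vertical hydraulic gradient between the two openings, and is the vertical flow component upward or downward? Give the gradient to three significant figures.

|i_v| ≈ 0.0364; vertical flow is upward

Total head at MW-3: h = 190.76 m (water level in the standpipe).
Pressure head at MW-9: ψ = P/(ρg) = 670.9×1000 / (1000 × 9.81) = 68.39 m.
Total head at MW-9: h = z + ψ = 123.85 + 68.39 = 192.24 m.
Δh = h(MW-3) − h(MW-9) = 190.76 − 192.24 = -1.48 m.
Vertical separation Δz = 164.47 − 123.85 = 40.62 m.
|i_v| = |Δh| / Δz = 1.48 / 40.62 = 0.0364.
Head is higher in the deep piezometer, so vertical flow is upward (discharge condition).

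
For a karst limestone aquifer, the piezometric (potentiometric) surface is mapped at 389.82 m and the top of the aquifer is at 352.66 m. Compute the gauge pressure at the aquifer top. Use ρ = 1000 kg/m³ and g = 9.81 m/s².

P ≈ 365 kPa

Pressure head at the aquifer top: ψ = h − z = 389.82 − 352.66 = 37.16 m.
P = ρgψ = 1000 × 9.81 × 37.16 = 364540 Pa ≈ 365 kPa.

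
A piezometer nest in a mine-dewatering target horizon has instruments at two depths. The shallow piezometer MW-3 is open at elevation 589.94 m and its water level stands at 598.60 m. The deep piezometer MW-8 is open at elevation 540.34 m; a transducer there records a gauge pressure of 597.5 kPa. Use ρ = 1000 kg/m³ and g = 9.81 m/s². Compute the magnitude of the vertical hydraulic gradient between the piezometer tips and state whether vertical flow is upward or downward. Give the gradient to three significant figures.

|i_v| ≈ 0.0534; vertical flow is upward

Total head at MW-3: h = 598.60 m (water level in the standpipe).
Pressure head at MW-8: ψ = P/(ρg) = 597.5×1000 / (1000 × 9.81) = 60.91 m.
Total head at MW-8: h = z + ψ = 540.34 + 60.91 = 601.25 m.
Δh = h(MW-3) − h(MW-8) = 598.60 − 601.25 = -2.65 m.
Vertical separation Δz = 589.94 − 540.34 = 49.60 m.
|i_v| = |Δh| / Δz = 2.65 / 49.60 = 0.0534.
Head is higher in the deep piezometer, so vertical flow is upward (discharge condition).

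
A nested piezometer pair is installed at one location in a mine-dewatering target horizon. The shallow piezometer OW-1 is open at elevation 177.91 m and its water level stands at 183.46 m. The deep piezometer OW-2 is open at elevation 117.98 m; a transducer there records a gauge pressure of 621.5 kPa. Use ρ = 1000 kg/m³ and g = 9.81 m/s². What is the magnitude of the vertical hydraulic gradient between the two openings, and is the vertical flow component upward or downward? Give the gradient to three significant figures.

|i_v| ≈ 0.0355; vertical flow is downward

Total head at OW-1: h = 183.46 m (water level in the standpipe).
Pressure head at OW-2: ψ = P/(ρg) = 621.5×1000 / (1000 × 9.81) = 63.35 m.
Total head at OW-2: h = z + ψ = 117.98 + 63.35 = 181.33 m.
Δh = h(OW-1) − h(OW-2) = 183.46 − 181.33 = 2.13 m.
Vertical separation Δz = 177.91 − 117.98 = 59.93 m.
|i_v| = |Δh| / Δz = 2.13 / 59.93 = 0.0355.
Head is higher in the shallow piezometer, so vertical flow is downward (recharge condition).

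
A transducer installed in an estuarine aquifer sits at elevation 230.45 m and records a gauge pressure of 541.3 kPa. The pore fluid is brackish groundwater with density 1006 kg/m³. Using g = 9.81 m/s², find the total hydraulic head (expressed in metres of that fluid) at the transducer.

ψ = P/(ρg) = 541.3×1000 / (1006 × 9.81) = 54.85 m.
h = z + ψ = 230.45 + 54.85 = 285.30 m.

h ≈ 285.30 m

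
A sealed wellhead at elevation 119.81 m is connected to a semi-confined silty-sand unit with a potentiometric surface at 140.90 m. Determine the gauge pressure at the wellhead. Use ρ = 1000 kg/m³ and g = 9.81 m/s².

Head above the cap: Δh = 140.90 − 119.81 = 21.09 m.
P = ρgΔh = 1000 × 9.81 × 21.09 = 206893 Pa ≈ 207 kPa.

P ≈ 207 kPa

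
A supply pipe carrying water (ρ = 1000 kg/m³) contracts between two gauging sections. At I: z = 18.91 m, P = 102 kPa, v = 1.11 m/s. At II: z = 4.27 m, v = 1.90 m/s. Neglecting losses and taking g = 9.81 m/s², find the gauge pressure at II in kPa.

Pressure head at I: ψ₁ = P₁/(ρg) = 102×1000 / (1000 × 9.81) = 10.40 m.
Velocity heads: v₁²/2g = 1.11²/19.62 = 0.063 m; v₂²/2g = 1.90²/19.62 = 0.184 m.
Total head H = z₁ + ψ₁ + v₁²/2g = 18.91 + 10.40 + 0.063 = 29.37 m.
ψ₂ = H − z₂ − v₂²/2g = 29.37 − 4.27 − 0.184 = 24.92 m.
P₂ = ρgψ₂ = 1000 × 9.81 × 24.92 ≈ 244 kPa.

P₂ ≈ 244 kPa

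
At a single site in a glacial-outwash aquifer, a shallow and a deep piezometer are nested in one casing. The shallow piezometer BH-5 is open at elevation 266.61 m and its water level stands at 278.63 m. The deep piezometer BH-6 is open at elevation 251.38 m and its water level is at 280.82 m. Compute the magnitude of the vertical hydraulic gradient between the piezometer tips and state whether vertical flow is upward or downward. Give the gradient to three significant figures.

|i_v| ≈ 0.144; vertical flow is upward

Total head at BH-5: h = 278.63 m (water level in the standpipe).
Total head at BH-6: h = 280.82 m.
Δh = h(BH-5) − h(BH-6) = 278.63 − 280.82 = -2.19 m.
Vertical separation Δz = 266.61 − 251.38 = 15.23 m.
|i_v| = |Δh| / Δz = 2.19 / 15.23 = 0.144.
Head is higher in the deep piezometer, so vertical flow is upward (discharge condition).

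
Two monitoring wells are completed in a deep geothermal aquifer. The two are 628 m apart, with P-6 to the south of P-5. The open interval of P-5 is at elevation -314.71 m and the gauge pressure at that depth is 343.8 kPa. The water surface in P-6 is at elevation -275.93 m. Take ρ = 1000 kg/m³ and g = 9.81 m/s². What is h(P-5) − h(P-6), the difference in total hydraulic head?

Δh ≈ -3.73 m

Pressure head at P-5: ψ = P/(ρg) = 343.8×1000 / (1000 × 9.81) = 35.05 m.
Total head at P-5: h = z + ψ = -314.71 + 35.05 = -279.66 m.
Total head at P-6: h = -275.93 m (water level in the piezometer is the total head).
Head difference: h(P-5) − h(P-6) = -279.66 − (-275.93) = -3.73 m.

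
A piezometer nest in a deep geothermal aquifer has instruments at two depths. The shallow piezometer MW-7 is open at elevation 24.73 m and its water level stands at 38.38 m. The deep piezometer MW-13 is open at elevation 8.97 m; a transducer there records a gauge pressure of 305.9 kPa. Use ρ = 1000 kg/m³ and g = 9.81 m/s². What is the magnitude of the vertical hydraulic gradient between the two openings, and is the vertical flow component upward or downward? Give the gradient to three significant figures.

|i_v| ≈ 0.112; vertical flow is upward

Total head at MW-7: h = 38.38 m (water level in the standpipe).
Pressure head at MW-13: ψ = P/(ρg) = 305.9×1000 / (1000 × 9.81) = 31.18 m.
Total head at MW-13: h = z + ψ = 8.97 + 31.18 = 40.15 m.
Δh = h(MW-7) − h(MW-13) = 38.38 − 40.15 = -1.77 m.
Vertical separation Δz = 24.73 − 8.97 = 15.76 m.
|i_v| = |Δh| / Δz = 1.77 / 15.76 = 0.112.
Head is higher in the deep piezometer, so vertical flow is upward (discharge condition).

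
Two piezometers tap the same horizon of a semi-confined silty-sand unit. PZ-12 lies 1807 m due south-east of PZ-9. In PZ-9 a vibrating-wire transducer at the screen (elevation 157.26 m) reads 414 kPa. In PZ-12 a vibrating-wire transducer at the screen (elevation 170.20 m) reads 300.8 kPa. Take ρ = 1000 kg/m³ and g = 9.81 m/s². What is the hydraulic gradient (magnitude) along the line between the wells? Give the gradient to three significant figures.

Pressure head at PZ-9: ψ = P/(ρg) = 414×1000 / (1000 × 9.81) = 42.20 m.
Total head at PZ-9: h = z + ψ = 157.26 + 42.20 = 199.46 m.
Pressure head at PZ-12: ψ = P/(ρg) = 300.8×1000 / (1000 × 9.81) = 30.66 m.
Total head at PZ-12: h = z + ψ = 170.20 + 30.66 = 200.86 m.
Head difference: h(PZ-9) − h(PZ-12) = 199.46 − 200.86 = -1.40 m.
Hydraulic gradient: i = |Δh| / L = 1.40 / 1807 = 0.000775.

i ≈ 0.000775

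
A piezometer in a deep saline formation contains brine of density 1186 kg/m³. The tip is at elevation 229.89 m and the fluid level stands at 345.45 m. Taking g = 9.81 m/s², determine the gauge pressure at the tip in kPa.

P ≈ 1340 kPa

Pressure head ψ = h − z = 345.45 − 229.89 = 115.56 m.
P = ρgψ = 1186 × 9.81 × 115.56 = 1344501 Pa ≈ 1340 kPa.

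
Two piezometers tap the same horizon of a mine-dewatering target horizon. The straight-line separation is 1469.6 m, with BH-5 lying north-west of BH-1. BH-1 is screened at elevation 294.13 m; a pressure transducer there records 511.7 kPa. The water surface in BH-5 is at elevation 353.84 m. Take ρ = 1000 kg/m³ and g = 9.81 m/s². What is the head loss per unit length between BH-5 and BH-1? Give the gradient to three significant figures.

Pressure head at BH-1: ψ = P/(ρg) = 511.7×1000 / (1000 × 9.81) = 52.16 m.
Total head at BH-1: h = z + ψ = 294.13 + 52.16 = 346.29 m.
Total head at BH-5: h = 353.84 m (water level in the piezometer is the total head).
Head difference: h(BH-1) − h(BH-5) = 346.29 − 353.84 = -7.55 m.
Hydraulic gradient: i = |Δh| / L = 7.55 / 1469.6 = 0.00514.

i ≈ 0.00514 m/m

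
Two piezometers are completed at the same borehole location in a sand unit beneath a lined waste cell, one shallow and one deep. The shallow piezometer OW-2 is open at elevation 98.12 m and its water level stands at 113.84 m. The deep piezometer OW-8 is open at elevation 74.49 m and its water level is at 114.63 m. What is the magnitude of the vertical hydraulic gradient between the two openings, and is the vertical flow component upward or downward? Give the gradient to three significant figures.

Total head at OW-2: h = 113.84 m (water level in the standpipe).
Total head at OW-8: h = 114.63 m.
Δh = h(OW-2) − h(OW-8) = 113.84 − 114.63 = -0.79 m.
Vertical separation Δz = 98.12 − 74.49 = 23.63 m.
|i_v| = |Δh| / Δz = 0.79 / 23.63 = 0.0334.
Head is higher in the deep piezometer, so vertical flow is upward (discharge condition).

|i_v| ≈ 0.0334; vertical flow is upward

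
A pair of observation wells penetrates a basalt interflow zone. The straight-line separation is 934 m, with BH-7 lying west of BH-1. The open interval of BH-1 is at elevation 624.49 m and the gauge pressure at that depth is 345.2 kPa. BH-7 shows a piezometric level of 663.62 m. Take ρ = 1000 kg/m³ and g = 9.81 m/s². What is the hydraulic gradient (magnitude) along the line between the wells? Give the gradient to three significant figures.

i ≈ 0.00422

Pressure head at BH-1: ψ = P/(ρg) = 345.2×1000 / (1000 × 9.81) = 35.19 m.
Total head at BH-1: h = z + ψ = 624.49 + 35.19 = 659.68 m.
Total head at BH-7: h = 663.62 m (water level in the piezometer is the total head).
Head difference: h(BH-1) − h(BH-7) = 659.68 − 663.62 = -3.94 m.
Hydraulic gradient: i = |Δh| / L = 3.94 / 934 = 0.00422.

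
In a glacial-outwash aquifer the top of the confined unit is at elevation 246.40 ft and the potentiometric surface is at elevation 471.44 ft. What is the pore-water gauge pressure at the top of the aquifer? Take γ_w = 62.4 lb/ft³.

P ≈ 97.5 psi

Pressure head at the aquifer top: ψ = h − z = 471.44 − 246.40 = 225.04 ft.
P = γψ/144 = 62.4 × 225.04 / 144 = 97.5 psi.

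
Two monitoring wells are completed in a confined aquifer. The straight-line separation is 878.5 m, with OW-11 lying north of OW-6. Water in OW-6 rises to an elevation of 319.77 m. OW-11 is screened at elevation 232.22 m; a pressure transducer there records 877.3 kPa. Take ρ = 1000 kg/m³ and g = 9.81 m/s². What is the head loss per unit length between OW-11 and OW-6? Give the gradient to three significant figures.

Total head at OW-6: h = 319.77 m (water level in the piezometer is the total head).
Pressure head at OW-11: ψ = P/(ρg) = 877.3×1000 / (1000 × 9.81) = 89.43 m.
Total head at OW-11: h = z + ψ = 232.22 + 89.43 = 321.65 m.
Head difference: h(OW-6) − h(OW-11) = 319.77 − 321.65 = -1.88 m.
Hydraulic gradient: i = |Δh| / L = 1.88 / 878.5 = 0.00214.

i ≈ 0.00214 m/m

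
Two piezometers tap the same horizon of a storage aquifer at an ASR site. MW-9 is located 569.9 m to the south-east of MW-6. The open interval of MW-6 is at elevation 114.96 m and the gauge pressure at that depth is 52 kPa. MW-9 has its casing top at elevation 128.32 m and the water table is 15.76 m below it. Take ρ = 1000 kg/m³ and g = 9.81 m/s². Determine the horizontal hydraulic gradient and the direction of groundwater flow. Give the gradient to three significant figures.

i ≈ 0.0135; groundwater flows toward the south-east

Pressure head at MW-6: ψ = P/(ρg) = 52×1000 / (1000 × 9.81) = 5.30 m.
Total head at MW-6: h = z + ψ = 114.96 + 5.30 = 120.26 m.
Total head at MW-9: h = 128.32 − 15.76 = 112.56 m.
Head difference: h(MW-6) − h(MW-9) = 120.26 − 112.56 = 7.70 m.
Hydraulic gradient: i = |Δh| / L = 7.70 / 569.9 = 0.0135.
Flow is from higher to lower head: from MW-6 toward MW-9, i.e. toward the south-east.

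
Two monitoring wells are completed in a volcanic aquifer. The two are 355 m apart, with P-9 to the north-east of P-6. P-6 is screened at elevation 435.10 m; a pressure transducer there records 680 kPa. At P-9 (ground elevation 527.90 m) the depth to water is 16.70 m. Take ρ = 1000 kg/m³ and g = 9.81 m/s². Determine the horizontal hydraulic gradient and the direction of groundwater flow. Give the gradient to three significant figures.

Pressure head at P-6: ψ = P/(ρg) = 680×1000 / (1000 × 9.81) = 69.32 m.
Total head at P-6: h = z + ψ = 435.10 + 69.32 = 504.42 m.
Total head at P-9: h = 527.90 − 16.70 = 511.20 m.
Head difference: h(P-6) − h(P-9) = 504.42 − 511.20 = -6.78 m.
Hydraulic gradient: i = |Δh| / L = 6.78 / 355 = 0.0191.
Flow is from higher to lower head: from P-9 toward P-6, i.e. toward the south-west.

i ≈ 0.0191; groundwater flows toward the south-west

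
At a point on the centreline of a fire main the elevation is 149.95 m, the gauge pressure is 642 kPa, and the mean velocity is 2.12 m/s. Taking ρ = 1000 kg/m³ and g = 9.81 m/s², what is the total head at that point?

Pressure head ψ = P/(ρg) = 642×1000 / (1000 × 9.81) = 65.44 m.
Velocity head = v²/(2g) = 2.12² / (2 × 9.81) = 0.229 m.
h = z + ψ + v²/(2g) = 149.95 + 65.44 + 0.229 = 215.62 m.

h ≈ 215.62 m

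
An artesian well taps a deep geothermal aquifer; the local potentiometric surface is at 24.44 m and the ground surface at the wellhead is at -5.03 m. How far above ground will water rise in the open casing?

≈ 29.47 m above ground

Water rises to the potentiometric surface, so the rise above ground = 24.44 − (-5.03) = 29.47 m.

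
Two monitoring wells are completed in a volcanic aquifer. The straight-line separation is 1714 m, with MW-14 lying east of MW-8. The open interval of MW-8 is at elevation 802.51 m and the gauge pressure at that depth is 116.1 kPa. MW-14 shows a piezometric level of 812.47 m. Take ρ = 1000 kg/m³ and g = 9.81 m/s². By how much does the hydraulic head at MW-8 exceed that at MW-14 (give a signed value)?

Pressure head at MW-8: ψ = P/(ρg) = 116.1×1000 / (1000 × 9.81) = 11.83 m.
Total head at MW-8: h = z + ψ = 802.51 + 11.83 = 814.34 m.
Total head at MW-14: h = 812.47 m (water level in the piezometer is the total head).
Head difference: h(MW-8) − h(MW-14) = 814.34 − 812.47 = 1.87 m.

Δh ≈ 1.87 m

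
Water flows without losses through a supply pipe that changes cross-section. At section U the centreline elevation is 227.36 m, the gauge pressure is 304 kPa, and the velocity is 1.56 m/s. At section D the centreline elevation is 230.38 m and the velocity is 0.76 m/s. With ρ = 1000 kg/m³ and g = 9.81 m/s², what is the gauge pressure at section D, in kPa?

P₂ ≈ 275 kPa

Pressure head at U: ψ₁ = P₁/(ρg) = 304×1000 / (1000 × 9.81) = 30.99 m.
Velocity heads: v₁²/2g = 1.56²/19.62 = 0.124 m; v₂²/2g = 0.76²/19.62 = 0.029 m.
Total head H = z₁ + ψ₁ + v₁²/2g = 227.36 + 30.99 + 0.124 = 258.47 m.
ψ₂ = H − z₂ − v₂²/2g = 258.47 − 230.38 − 0.029 = 28.06 m.
P₂ = ρgψ₂ = 1000 × 9.81 × 28.06 ≈ 275 kPa.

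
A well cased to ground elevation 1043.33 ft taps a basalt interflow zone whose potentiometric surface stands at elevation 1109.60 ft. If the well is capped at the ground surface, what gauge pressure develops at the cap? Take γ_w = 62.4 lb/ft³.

P ≈ 28.7 psi

Head above the cap: Δh = 1109.60 − 1043.33 = 66.27 ft.
P = γΔh/144 = 62.4 × 66.27 / 144 = 28.7 psi.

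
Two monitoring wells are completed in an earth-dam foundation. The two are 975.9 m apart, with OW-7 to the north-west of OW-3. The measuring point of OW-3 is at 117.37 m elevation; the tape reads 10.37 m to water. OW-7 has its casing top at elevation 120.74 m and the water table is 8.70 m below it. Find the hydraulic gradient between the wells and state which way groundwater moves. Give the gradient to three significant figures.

i ≈ 0.00516; groundwater flows toward the south-east

Total head at OW-3: h = 117.37 − 10.37 = 107.00 m.
Total head at OW-7: h = 120.74 − 8.70 = 112.04 m.
Head difference: h(OW-3) − h(OW-7) = 107.00 − 112.04 = -5.04 m.
Hydraulic gradient: i = |Δh| / L = 5.04 / 975.9 = 0.00516.
Flow is from higher to lower head: from OW-7 toward OW-3, i.e. toward the south-east.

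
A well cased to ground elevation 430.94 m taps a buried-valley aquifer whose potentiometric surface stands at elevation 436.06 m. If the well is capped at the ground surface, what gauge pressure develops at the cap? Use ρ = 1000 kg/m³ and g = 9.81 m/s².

P ≈ 50.2 kPa

Head above the cap: Δh = 436.06 − 430.94 = 5.12 m.
P = ρgΔh = 1000 × 9.81 × 5.12 = 50227 Pa ≈ 50.2 kPa.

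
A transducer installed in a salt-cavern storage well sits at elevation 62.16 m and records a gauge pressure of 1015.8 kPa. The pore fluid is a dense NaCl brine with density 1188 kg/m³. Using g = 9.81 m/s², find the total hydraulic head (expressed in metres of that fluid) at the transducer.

ψ = P/(ρg) = 1015.8×1000 / (1188 × 9.81) = 87.16 m.
h = z + ψ = 62.16 + 87.16 = 149.32 m.

h ≈ 149.32 m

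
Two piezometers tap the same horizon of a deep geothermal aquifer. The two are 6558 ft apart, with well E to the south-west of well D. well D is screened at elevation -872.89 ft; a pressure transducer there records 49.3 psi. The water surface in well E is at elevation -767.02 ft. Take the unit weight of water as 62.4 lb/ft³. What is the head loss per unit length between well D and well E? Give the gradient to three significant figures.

Pressure head at well D: ψ = 144·P/γ = 144 × 49.3 / 62.4 = 113.77 ft.
Total head at well D: h = z + ψ = -872.89 + 113.77 = -759.12 ft.
Total head at well E: h = -767.02 ft (water level in the piezometer is the total head).
Head difference: h(well D) − h(well E) = -759.12 − (-767.02) = 7.90 ft.
Hydraulic gradient: i = |Δh| / L = 7.90 / 6558 = 0.00120.

i ≈ 0.00120 ft/ft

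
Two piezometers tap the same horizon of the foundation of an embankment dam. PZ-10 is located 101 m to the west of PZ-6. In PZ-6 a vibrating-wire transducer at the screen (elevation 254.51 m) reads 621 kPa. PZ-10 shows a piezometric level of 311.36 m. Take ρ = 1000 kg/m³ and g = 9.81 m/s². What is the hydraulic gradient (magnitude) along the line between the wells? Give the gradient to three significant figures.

Pressure head at PZ-6: ψ = P/(ρg) = 621×1000 / (1000 × 9.81) = 63.30 m.
Total head at PZ-6: h = z + ψ = 254.51 + 63.30 = 317.81 m.
Total head at PZ-10: h = 311.36 m (water level in the piezometer is the total head).
Head difference: h(PZ-6) − h(PZ-10) = 317.81 − 311.36 = 6.45 m.
Hydraulic gradient: i = |Δh| / L = 6.45 / 101 = 0.0639.

i ≈ 0.0639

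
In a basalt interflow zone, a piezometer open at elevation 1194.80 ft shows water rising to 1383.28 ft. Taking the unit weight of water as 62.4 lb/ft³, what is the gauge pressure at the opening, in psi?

P ≈ 81.7 psi

Pressure head ψ = h − z = 1383.28 − 1194.80 = 188.48 ft.
P = γ·ψ / 144 = 62.4 × 188.48 / 144 = 81.7 psi.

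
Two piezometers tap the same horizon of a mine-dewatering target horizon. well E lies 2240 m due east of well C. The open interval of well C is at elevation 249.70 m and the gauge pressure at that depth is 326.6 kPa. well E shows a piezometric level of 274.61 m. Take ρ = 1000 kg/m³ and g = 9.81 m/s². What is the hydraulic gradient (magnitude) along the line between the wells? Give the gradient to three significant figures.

i ≈ 0.00374

Pressure head at well C: ψ = P/(ρg) = 326.6×1000 / (1000 × 9.81) = 33.29 m.
Total head at well C: h = z + ψ = 249.70 + 33.29 = 282.99 m.
Total head at well E: h = 274.61 m (water level in the piezometer is the total head).
Head difference: h(well C) − h(well E) = 282.99 − 274.61 = 8.38 m.
Hydraulic gradient: i = |Δh| / L = 8.38 / 2240 = 0.00374.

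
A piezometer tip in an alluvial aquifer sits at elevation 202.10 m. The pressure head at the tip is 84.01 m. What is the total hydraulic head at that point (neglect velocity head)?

h = z + ψ = 202.10 + 84.01 = 286.11 m.

h ≈ 286.11 m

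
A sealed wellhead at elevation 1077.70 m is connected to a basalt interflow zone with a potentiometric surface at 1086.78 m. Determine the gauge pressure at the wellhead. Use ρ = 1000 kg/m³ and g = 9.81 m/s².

P ≈ 89.1 kPa

Head above the cap: Δh = 1086.78 − 1077.70 = 9.08 m.
P = ρgΔh = 1000 × 9.81 × 9.08 = 89075 Pa ≈ 89.1 kPa.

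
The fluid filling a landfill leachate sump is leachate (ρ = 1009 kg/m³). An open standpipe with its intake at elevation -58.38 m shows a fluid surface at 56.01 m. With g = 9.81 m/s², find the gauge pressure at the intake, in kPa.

P ≈ 1130 kPa

Pressure head ψ = h − z = 56.01 − (-58.38) = 114.39 m.
P = ρgψ = 1009 × 9.81 × 114.39 = 1132265 Pa ≈ 1130 kPa.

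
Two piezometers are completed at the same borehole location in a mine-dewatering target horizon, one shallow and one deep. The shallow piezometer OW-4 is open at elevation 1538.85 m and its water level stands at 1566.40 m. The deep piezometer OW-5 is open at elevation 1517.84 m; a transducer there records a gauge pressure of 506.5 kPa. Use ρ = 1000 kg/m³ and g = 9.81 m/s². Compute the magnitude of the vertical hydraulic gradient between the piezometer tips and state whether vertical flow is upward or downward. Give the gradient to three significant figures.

Total head at OW-4: h = 1566.40 m (water level in the standpipe).
Pressure head at OW-5: ψ = P/(ρg) = 506.5×1000 / (1000 × 9.81) = 51.63 m.
Total head at OW-5: h = z + ψ = 1517.84 + 51.63 = 1569.47 m.
Δh = h(OW-4) − h(OW-5) = 1566.40 − 1569.47 = -3.07 m.
Vertical separation Δz = 1538.85 − 1517.84 = 21.01 m.
|i_v| = |Δh| / Δz = 3.07 / 21.01 = 0.146.
Head is higher in the deep piezometer, so vertical flow is upward (discharge condition).

|i_v| ≈ 0.146; vertical flow is upward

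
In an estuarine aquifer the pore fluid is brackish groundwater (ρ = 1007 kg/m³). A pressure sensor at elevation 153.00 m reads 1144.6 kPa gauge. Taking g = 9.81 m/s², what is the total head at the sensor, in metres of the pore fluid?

ψ = P/(ρg) = 1144.6×1000 / (1007 × 9.81) = 115.87 m.
h = z + ψ = 153.00 + 115.87 = 268.87 m.

h ≈ 268.87 m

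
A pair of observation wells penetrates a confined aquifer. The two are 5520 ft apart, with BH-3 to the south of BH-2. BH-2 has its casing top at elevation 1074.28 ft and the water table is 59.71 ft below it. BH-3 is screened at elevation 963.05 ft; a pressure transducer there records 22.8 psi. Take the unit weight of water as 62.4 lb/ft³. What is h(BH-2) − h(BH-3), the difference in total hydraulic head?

Total head at BH-2: h = 1074.28 − 59.71 = 1014.57 ft.
Pressure head at BH-3: ψ = 144·P/γ = 144 × 22.8 / 62.4 = 52.62 ft.
Total head at BH-3: h = z + ψ = 963.05 + 52.62 = 1015.67 ft.
Head difference: h(BH-2) − h(BH-3) = 1014.57 − 1015.67 = -1.10 ft.

Δh ≈ -1.10 ft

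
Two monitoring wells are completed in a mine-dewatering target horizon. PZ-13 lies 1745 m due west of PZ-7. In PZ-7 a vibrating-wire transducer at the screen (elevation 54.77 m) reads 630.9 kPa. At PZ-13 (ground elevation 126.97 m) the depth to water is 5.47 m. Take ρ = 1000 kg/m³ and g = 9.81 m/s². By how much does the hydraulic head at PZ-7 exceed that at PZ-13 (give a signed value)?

Δh ≈ -2.42 m

Pressure head at PZ-7: ψ = P/(ρg) = 630.9×1000 / (1000 × 9.81) = 64.31 m.
Total head at PZ-7: h = z + ψ = 54.77 + 64.31 = 119.08 m.
Total head at PZ-13: h = 126.97 − 5.47 = 121.50 m.
Head difference: h(PZ-7) − h(PZ-13) = 119.08 − 121.50 = -2.42 m.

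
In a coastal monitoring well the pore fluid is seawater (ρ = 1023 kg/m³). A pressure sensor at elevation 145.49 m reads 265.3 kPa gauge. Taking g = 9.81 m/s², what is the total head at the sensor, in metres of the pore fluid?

ψ = P/(ρg) = 265.3×1000 / (1023 × 9.81) = 26.44 m.
h = z + ψ = 145.49 + 26.44 = 171.93 m.

h ≈ 171.93 m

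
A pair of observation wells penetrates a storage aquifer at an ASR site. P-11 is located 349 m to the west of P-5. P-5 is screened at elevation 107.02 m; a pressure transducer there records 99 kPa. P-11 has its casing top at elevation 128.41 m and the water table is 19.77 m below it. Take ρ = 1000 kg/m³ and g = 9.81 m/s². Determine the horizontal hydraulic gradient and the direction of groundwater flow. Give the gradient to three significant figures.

i ≈ 0.0243; groundwater flows toward the west

Pressure head at P-5: ψ = P/(ρg) = 99×1000 / (1000 × 9.81) = 10.09 m.
Total head at P-5: h = z + ψ = 107.02 + 10.09 = 117.11 m.
Total head at P-11: h = 128.41 − 19.77 = 108.64 m.
Head difference: h(P-5) − h(P-11) = 117.11 − 108.64 = 8.47 m.
Hydraulic gradient: i = |Δh| / L = 8.47 / 349 = 0.0243.
Flow is from higher to lower head: from P-5 toward P-11, i.e. toward the west.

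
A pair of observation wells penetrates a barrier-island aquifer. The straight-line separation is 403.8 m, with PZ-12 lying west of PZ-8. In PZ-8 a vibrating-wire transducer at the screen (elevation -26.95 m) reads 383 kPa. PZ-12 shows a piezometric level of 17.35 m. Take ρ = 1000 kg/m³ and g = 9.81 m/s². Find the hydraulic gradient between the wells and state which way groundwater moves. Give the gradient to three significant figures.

i ≈ 0.0130; groundwater flows toward the east

Pressure head at PZ-8: ψ = P/(ρg) = 383×1000 / (1000 × 9.81) = 39.04 m.
Total head at PZ-8: h = z + ψ = -26.95 + 39.04 = 12.09 m.
Total head at PZ-12: h = 17.35 m (water level in the piezometer is the total head).
Head difference: h(PZ-8) − h(PZ-12) = 12.09 − 17.35 = -5.26 m.
Hydraulic gradient: i = |Δh| / L = 5.26 / 403.8 = 0.0130.
Flow is from higher to lower head: from PZ-12 toward PZ-8, i.e. toward the east.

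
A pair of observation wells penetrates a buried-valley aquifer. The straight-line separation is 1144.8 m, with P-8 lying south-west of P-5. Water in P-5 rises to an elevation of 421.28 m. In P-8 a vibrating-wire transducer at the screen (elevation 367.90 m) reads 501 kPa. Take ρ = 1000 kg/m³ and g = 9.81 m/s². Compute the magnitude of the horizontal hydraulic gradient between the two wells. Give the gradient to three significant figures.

i ≈ 0.00202

Total head at P-5: h = 421.28 m (water level in the piezometer is the total head).
Pressure head at P-8: ψ = P/(ρg) = 501×1000 / (1000 × 9.81) = 51.07 m.
Total head at P-8: h = z + ψ = 367.90 + 51.07 = 418.97 m.
Head difference: h(P-5) − h(P-8) = 421.28 − 418.97 = 2.31 m.
Hydraulic gradient: i = |Δh| / L = 2.31 / 1144.8 = 0.00202.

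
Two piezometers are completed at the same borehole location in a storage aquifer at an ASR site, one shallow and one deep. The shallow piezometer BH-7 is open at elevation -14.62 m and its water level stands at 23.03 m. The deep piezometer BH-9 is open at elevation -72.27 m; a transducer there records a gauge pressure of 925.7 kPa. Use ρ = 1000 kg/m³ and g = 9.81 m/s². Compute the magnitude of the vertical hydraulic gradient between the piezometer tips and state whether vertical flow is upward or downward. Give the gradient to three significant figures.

|i_v| ≈ 0.0163; vertical flow is downward

Total head at BH-7: h = 23.03 m (water level in the standpipe).
Pressure head at BH-9: ψ = P/(ρg) = 925.7×1000 / (1000 × 9.81) = 94.36 m.
Total head at BH-9: h = z + ψ = -72.27 + 94.36 = 22.09 m.
Δh = h(BH-7) − h(BH-9) = 23.03 − 22.09 = 0.94 m.
Vertical separation Δz = -14.62 − (-72.27) = 57.65 m.
|i_v| = |Δh| / Δz = 0.94 / 57.65 = 0.0163.
Head is higher in the shallow piezometer, so vertical flow is downward (recharge condition).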